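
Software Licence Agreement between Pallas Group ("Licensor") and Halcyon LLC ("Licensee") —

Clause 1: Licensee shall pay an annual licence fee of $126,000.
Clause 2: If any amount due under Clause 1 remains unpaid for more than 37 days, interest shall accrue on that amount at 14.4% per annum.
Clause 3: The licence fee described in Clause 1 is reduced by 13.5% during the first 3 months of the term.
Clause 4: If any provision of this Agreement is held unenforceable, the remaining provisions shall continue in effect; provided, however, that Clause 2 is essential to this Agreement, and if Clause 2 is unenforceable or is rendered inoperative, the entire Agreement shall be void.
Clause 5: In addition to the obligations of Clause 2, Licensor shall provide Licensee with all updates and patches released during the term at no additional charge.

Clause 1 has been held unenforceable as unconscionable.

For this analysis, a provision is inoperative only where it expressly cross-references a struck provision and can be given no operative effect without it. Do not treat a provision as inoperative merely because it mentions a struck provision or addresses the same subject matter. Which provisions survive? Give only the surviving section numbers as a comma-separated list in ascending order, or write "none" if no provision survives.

Clause 1 is struck. The whole of Clause 2 is the default interest on the licence fee, defined by reference to Clause 1, so Clause 2 cannot stand once Clause 1 is removed. The whole of Clause 3 is the introductory reduction to the licence fee, defined by reference to Clause 1, so Clause 3 cannot stand once Clause 1 is removed. Clause 4 makes Clause 2 an essential term, and Clause 2 has been rendered inoperative by the cascade; under Clause 4, the entire Agreement is therefore void. No provision of the Agreement survives.

none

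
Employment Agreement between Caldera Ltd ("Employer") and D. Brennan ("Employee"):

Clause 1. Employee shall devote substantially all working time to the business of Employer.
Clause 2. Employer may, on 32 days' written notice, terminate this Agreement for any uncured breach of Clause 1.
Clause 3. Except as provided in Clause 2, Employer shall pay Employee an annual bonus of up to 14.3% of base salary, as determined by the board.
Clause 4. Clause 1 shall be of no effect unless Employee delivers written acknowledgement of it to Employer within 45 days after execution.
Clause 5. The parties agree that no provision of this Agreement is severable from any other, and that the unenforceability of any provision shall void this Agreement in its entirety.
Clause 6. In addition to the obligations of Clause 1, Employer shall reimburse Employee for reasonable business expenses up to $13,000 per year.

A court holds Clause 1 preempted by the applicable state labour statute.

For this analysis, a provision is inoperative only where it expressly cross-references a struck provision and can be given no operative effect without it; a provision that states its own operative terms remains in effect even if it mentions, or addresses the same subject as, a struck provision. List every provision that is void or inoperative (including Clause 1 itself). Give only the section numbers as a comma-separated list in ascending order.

Clause 1 is struck. Clause 2 merely fixes the termination right for breach of Clause 1; with Clause 1 gone it has nothing to operate on and falls away. The only function of Clause 4 is the acknowledgement condition for Clause 1, so it cannot stand once Clause 1 is removed. Clause 5 provides that the Agreement is not severable, so the invalidity of any one provision voids the entire Agreement. No provision of the Agreement survives.

1, 2, 3, 4, 5, 6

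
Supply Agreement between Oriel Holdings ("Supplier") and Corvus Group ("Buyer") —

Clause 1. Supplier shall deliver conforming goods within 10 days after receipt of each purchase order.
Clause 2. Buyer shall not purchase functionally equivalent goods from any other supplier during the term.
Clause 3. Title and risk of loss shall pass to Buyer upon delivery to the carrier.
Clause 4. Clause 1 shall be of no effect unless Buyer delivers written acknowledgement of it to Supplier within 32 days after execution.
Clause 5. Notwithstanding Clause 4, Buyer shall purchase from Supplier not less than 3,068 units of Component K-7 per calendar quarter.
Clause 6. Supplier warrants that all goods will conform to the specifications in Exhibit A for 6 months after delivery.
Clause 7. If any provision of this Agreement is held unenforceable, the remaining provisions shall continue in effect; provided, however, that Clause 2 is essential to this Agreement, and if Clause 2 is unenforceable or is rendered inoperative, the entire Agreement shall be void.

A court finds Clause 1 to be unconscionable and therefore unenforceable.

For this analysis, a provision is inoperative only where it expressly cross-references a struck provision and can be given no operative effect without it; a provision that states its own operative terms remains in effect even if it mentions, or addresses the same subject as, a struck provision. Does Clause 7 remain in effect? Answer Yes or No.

Clause 1 is struck. Clause 4 has no operative effect of its own apart from Clause 1 and is therefore inoperative. Clause 5 mentions Clause 4 but its own obligation stands independently of Clause 4, so Clause 5 is not affected. Clause 7 makes Clause 2 an essential term, but Clause 2 is unaffected, so the severability proviso in Clause 7 preserves the remaining provisions. Clause 2, Clause 3, Clause 5, Clause 6, and Clause 7 remain in effect. Clause 7 is among the surviving provisions, so the answer is yes.

Yes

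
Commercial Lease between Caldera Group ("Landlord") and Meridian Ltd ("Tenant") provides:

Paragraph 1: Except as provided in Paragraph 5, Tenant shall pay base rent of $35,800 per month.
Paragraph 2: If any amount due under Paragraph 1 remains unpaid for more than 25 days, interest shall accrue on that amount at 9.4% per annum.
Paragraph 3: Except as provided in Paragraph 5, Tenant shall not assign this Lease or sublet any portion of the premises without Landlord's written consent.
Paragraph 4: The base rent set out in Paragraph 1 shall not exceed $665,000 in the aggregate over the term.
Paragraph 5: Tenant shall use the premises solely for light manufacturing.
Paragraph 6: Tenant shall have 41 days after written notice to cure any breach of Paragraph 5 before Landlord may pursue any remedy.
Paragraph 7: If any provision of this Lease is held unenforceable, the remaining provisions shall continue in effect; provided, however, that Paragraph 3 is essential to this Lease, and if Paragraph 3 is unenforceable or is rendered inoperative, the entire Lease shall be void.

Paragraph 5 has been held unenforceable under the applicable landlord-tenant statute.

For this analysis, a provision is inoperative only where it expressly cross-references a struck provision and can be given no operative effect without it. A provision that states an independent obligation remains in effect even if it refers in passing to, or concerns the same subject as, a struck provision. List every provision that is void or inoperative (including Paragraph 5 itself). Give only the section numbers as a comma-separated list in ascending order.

5, 6

Paragraph 5 is struck. Paragraph 6 operates only by reference to Paragraph 5, so it falls with Paragraph 5. Paragraph 1 mentions Paragraph 5 but its own obligation stands independently of Paragraph 5, so Paragraph 1 is not affected. Although Paragraph 3 refers to Paragraph 5, its operative terms do not depend on Paragraph 5, so it remains in effect. Paragraph 7 makes Paragraph 3 an essential term, but Paragraph 3 is unaffected, so the severability proviso in Paragraph 7 preserves the remaining provisions. That leaves Paragraph 1, Paragraph 2, Paragraph 3, Paragraph 4, and Paragraph 7 in effect.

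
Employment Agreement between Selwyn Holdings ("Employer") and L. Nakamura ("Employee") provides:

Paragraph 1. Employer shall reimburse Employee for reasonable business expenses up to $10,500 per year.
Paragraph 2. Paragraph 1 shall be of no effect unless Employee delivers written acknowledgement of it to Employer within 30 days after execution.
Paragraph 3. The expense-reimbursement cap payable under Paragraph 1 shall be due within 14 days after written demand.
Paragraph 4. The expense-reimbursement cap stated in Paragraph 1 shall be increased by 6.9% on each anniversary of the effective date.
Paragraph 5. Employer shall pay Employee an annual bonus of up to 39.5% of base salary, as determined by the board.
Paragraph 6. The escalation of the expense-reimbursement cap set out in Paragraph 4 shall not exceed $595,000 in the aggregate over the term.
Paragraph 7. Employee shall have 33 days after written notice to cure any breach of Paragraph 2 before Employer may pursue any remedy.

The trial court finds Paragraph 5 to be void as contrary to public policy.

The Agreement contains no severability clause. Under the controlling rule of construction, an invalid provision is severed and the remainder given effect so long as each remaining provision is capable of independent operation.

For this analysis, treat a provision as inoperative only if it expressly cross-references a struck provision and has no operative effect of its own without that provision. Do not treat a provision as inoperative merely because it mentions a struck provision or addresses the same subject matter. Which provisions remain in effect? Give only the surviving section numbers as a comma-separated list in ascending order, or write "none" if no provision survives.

1, 2, 3, 4, 6, 7

Paragraph 5 is struck. Nothing else in the Agreement is defined by reference to Paragraph 5. Under the stated default rule, only provisions that cannot operate independently fall away; the rest are enforced. That leaves Paragraph 1, Paragraph 2, Paragraph 3, Paragraph 4, Paragraph 6, and Paragraph 7 in effect.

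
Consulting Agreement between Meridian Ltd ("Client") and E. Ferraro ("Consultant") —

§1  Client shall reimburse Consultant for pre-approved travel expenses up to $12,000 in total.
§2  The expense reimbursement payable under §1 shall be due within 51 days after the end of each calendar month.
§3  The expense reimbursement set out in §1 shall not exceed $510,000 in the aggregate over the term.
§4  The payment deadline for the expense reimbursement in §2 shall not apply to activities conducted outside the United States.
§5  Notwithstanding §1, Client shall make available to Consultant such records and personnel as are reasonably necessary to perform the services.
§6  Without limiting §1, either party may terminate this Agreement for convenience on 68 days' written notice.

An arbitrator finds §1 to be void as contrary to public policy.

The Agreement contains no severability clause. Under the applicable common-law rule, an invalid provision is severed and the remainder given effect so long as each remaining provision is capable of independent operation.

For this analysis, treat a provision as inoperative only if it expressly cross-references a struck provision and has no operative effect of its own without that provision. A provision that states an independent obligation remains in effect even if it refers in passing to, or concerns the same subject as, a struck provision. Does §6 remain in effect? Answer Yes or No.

Yes

§1 is struck. §2 has no operative effect of its own apart from §1 and is therefore inoperative. §3 does nothing except set the aggregate cap on the expense reimbursement by reference to §1; with §1 gone it has no independent effect and is inoperative. §4 does nothing except set the carve-out from the payment deadline for the expense reimbursement by reference to §2; with §2 gone it has no independent effect and is inoperative. Although §5 refers to §1, its operative terms do not depend on §1, so it remains in effect. §6 mentions §1 but its own obligation stands independently of §1, so §6 is not affected. With no severability clause, the stated default rule severs what cannot stand and enforces each remaining provision that can operate on its own. The provisions still in force are §5 and §6. §6 is among the surviving provisions, so the answer is yes.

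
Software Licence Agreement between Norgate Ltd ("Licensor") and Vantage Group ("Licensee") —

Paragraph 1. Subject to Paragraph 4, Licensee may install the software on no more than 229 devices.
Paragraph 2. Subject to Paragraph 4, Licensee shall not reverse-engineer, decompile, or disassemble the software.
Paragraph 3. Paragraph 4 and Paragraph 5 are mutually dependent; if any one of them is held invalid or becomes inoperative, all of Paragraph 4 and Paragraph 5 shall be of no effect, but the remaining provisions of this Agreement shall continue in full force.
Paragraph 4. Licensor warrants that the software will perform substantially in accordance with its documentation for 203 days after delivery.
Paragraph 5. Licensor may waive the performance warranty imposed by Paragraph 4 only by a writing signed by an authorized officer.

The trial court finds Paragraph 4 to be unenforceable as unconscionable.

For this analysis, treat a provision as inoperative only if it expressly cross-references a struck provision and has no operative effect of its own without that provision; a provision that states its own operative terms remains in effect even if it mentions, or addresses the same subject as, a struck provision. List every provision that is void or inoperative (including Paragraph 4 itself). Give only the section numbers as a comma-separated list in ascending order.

Paragraph 4 is struck. Paragraph 5 operates only by reference to Paragraph 4, so it falls with Paragraph 4. Paragraph 2 mentions Paragraph 4 but its own obligation stands independently of Paragraph 4, so Paragraph 2 is not affected. Although Paragraph 1 refers to Paragraph 4, its operative terms do not depend on Paragraph 4, so it remains in effect. Paragraph 3 declares Paragraph 4 and Paragraph 5 mutually dependent; since one of them has fallen, all of them are of no effect. The remainder continues in force under Paragraph 3. That leaves Paragraph 1, Paragraph 2, and Paragraph 3 in effect.

4, 5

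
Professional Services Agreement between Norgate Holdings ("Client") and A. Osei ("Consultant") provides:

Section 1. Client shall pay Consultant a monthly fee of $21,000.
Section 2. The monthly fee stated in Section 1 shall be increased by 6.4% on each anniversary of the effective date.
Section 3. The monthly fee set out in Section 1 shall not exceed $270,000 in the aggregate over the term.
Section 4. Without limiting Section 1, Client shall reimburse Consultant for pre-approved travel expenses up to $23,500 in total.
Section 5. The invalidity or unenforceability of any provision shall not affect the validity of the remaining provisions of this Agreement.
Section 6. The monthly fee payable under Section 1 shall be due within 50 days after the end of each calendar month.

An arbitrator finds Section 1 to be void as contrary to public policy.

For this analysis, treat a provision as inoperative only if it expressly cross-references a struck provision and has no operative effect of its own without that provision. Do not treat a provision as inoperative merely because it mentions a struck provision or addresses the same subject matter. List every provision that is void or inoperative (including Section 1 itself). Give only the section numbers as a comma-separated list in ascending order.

1, 2, 3, 6

Section 1 is struck. Section 2 operates only by reference to Section 1, so it falls with Section 1. Section 3 does nothing except set the aggregate cap on the monthly fee by reference to Section 1; with Section 1 gone it has no independent effect and is inoperative. Section 6 has no operative effect of its own apart from Section 1 and is therefore inoperative. Section 4 mentions Section 1 but its own obligation stands independently of Section 1, so Section 4 is not affected. Section 5 is a severability clause and preserves every provision that can still be given independent effect. That leaves Section 4 and Section 5 in effect.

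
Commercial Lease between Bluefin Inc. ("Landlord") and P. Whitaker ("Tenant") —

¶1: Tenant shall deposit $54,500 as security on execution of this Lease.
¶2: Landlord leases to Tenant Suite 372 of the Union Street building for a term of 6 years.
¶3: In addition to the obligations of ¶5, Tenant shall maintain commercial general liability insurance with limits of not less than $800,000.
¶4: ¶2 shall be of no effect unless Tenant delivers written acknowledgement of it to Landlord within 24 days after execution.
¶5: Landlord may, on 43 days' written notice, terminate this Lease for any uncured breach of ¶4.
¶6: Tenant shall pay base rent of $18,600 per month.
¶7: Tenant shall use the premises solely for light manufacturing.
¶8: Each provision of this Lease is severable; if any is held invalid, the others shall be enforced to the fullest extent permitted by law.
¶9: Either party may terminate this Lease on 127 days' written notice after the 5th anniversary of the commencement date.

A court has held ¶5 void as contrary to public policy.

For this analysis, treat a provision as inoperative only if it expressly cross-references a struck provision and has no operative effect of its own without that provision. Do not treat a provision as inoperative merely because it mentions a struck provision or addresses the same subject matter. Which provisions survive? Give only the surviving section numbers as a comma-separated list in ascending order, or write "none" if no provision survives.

¶5 is struck. Although ¶3 refers to ¶5, its operative terms do not depend on ¶5, so it remains in effect. No other provision's operative terms depend on ¶5. ¶8 is a severability clause and preserves every provision that can still be given independent effect. ¶1, ¶2, ¶3, ¶4, ¶6, ¶7, ¶8, and ¶9 remain in effect.

1, 2, 3, 4, 6, 7, 8, 9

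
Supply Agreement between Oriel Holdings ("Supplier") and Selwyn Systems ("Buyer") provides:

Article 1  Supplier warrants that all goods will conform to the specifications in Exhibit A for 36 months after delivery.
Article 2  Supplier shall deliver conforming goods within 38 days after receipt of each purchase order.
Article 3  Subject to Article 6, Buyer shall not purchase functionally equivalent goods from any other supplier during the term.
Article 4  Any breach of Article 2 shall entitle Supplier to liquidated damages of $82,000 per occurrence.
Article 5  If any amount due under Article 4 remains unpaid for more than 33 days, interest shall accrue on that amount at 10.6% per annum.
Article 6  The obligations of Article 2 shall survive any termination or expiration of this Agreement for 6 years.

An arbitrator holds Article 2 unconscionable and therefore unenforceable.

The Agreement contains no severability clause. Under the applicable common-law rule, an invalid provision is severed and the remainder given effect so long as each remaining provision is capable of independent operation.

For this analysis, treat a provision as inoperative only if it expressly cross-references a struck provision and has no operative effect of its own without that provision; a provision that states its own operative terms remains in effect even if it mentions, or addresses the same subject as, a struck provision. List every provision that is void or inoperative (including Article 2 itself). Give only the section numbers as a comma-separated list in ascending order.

2, 4, 5, 6

Article 2 is struck. Article 4 does nothing except set the liquidated-damages amount by reference to Article 2; with Article 2 gone it has no independent effect and is inoperative. Article 6 merely fixes the survival period for Article 2; with Article 2 gone it has nothing to operate on and falls away. Article 5 operates only by reference to Article 4, so it falls with Article 4. Article 3 mentions Article 6 but its own obligation stands independently of Article 6, so Article 3 is not affected. Under the stated default rule, only provisions that cannot operate independently fall away; the rest are enforced. Article 1 and Article 3 remain in effect.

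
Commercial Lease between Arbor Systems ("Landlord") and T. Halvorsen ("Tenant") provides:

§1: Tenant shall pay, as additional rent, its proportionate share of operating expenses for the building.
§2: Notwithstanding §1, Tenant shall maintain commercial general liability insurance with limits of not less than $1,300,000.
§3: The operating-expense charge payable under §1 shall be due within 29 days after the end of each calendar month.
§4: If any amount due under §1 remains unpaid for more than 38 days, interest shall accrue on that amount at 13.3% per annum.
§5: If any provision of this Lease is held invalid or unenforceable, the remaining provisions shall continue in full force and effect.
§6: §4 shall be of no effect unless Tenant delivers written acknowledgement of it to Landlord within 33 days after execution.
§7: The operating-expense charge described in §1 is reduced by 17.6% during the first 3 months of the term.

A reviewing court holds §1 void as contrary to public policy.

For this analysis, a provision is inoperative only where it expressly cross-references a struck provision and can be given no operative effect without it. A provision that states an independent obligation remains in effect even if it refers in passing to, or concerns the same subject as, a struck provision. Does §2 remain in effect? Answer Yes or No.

Yes

§1 is struck. The whole of §3 is the payment deadline for the operating-expense charge, defined by reference to §1, so §3 cannot stand once §1 is removed. §4 operates only by reference to §1, so it falls with §1. §7 operates only by reference to §1, so it falls with §1. §6 has no operative effect of its own apart from §4 and is therefore inoperative. §2 mentions §1 but its own obligation stands independently of §1, so §2 is not affected. Under the severability clause in §5, the remaining provisions continue in force. The provisions still in force are §2 and §5. §2 is among the surviving provisions, so the answer is yes.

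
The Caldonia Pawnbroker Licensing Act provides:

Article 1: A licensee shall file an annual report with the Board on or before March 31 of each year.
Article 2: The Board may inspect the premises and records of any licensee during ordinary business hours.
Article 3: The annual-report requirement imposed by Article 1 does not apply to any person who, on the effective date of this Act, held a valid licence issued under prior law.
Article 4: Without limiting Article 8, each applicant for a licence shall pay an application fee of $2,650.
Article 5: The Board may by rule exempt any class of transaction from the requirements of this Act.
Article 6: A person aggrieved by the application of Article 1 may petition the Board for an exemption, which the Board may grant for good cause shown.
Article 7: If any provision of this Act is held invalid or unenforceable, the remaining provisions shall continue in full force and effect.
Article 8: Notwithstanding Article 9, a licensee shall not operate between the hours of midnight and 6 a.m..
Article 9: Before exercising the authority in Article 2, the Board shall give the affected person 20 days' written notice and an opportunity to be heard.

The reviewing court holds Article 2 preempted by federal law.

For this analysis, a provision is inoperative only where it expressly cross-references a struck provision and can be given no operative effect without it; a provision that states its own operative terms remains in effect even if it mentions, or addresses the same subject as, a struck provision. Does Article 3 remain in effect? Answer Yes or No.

Yes

Article 2 is struck. Article 9 has no operative effect of its own apart from Article 2 and is therefore inoperative. Although Article 8 refers to Article 9, its operative terms do not depend on Article 9, so it remains in effect. Article 7 is a severability clause and preserves every provision that can still be given independent effect. That leaves Article 1, Article 3, Article 4, Article 5, Article 6, Article 7, and Article 8 in effect. Article 3 is among the surviving provisions, so the answer is yes.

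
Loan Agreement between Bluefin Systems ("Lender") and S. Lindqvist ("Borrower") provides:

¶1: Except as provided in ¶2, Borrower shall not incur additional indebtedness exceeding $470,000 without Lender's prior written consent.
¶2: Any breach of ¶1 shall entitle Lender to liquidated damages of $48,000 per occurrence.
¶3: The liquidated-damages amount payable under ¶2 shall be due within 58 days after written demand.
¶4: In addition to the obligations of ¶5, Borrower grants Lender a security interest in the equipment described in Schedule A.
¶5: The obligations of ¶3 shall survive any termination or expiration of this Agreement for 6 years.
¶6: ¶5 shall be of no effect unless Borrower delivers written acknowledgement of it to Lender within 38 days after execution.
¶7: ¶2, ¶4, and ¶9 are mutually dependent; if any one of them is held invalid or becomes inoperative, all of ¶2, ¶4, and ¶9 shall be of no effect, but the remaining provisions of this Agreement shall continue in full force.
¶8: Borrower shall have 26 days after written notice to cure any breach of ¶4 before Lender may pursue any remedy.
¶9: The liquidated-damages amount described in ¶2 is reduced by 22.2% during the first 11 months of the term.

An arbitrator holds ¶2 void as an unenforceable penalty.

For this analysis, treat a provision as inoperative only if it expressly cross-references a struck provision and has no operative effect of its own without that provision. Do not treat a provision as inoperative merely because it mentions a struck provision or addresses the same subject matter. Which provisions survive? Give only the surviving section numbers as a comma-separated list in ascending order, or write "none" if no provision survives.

1, 7

¶2 is struck. The whole of ¶3 is the payment deadline for the liquidated-damages amount, defined by reference to ¶2, so ¶3 cannot stand once ¶2 is removed. ¶9 operates only by reference to ¶2, so it falls with ¶2. The only function of ¶5 is the survival period for ¶3, so it cannot stand once ¶3 is removed. ¶6 operates only by reference to ¶5, so it falls with ¶5. Although ¶1 refers to ¶2, its operative terms do not depend on ¶2, so it remains in effect. ¶7 declares ¶2, ¶4, and ¶9 mutually dependent; since one of them has fallen, all of them are of no effect. That brings down ¶4 as well. ¶8 in turn depends solely on a provision now struck and likewise falls. The remainder continues in force under ¶7. ¶1 and ¶7 remain in effect.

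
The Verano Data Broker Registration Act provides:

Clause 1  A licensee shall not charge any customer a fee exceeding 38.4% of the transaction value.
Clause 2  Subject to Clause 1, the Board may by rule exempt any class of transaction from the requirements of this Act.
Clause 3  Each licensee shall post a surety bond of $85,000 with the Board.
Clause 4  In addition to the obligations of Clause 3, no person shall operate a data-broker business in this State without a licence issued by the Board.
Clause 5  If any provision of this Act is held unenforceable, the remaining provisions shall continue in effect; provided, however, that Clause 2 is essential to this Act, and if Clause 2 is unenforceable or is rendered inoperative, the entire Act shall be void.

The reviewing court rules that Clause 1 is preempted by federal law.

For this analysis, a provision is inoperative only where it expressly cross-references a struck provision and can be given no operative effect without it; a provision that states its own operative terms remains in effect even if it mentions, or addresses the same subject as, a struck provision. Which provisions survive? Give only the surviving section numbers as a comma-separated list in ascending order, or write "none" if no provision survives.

2, 3, 4, 5

Clause 1 is struck. Clause 2 mentions Clause 1 but its own obligation stands independently of Clause 1, so Clause 2 is not affected. No other provision's operative terms depend on Clause 1. Clause 5 makes Clause 2 an essential term, but Clause 2 is unaffected, so the severability proviso in Clause 5 preserves the remaining provisions. The provisions still in force are Clause 2, Clause 3, Clause 4, and Clause 5.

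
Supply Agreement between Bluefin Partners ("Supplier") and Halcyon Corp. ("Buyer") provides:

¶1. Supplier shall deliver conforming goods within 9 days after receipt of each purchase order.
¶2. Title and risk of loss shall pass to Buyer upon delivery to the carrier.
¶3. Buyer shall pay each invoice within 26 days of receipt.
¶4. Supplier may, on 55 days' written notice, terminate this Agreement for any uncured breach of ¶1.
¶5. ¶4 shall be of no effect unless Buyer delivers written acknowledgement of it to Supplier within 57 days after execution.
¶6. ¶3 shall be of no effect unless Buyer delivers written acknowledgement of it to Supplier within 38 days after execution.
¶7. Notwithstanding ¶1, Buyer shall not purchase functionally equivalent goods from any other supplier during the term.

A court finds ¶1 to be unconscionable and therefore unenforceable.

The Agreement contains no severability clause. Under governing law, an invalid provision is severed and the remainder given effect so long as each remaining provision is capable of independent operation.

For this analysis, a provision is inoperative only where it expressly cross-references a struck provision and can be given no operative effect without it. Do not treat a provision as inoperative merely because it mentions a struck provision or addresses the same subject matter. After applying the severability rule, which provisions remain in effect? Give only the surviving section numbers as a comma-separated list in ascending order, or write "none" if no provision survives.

¶1 is struck. The only function of ¶4 is the termination right for breach of ¶1, so it cannot stand once ¶1 is removed. The only function of ¶5 is the acknowledgement condition for ¶4, so it cannot stand once ¶4 is removed. Although ¶7 refers to ¶1, its operative terms do not depend on ¶1, so it remains in effect. With no severability clause, the stated default rule severs what cannot stand and enforces each remaining provision that can operate on its own. The provisions still in force are ¶2, ¶3, ¶6, and ¶7.

2, 3, 6, 7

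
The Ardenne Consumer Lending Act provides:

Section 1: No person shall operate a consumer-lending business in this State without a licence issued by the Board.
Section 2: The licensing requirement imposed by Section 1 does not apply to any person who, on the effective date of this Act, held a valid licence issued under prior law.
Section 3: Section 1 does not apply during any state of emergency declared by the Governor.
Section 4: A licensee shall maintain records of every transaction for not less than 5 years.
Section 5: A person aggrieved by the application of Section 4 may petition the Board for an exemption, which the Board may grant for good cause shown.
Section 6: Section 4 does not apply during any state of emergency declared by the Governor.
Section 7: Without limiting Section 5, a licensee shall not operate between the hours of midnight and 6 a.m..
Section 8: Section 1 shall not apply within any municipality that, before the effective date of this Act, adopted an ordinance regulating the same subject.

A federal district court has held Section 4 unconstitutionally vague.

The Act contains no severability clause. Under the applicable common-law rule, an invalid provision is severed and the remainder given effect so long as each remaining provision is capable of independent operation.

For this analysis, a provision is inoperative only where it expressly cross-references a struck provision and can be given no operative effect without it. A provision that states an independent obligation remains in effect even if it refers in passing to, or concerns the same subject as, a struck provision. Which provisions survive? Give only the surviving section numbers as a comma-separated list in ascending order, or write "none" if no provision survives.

Section 4 is struck. Section 5 merely fixes the exemption procedure for Section 4; with Section 4 gone it has nothing to operate on and falls away. The only function of Section 6 is the emergency suspension of Section 4, so it cannot stand once Section 4 is removed. Section 7 mentions Section 5 but its own obligation stands independently of Section 5, so Section 7 is not affected. Under the stated default rule, only provisions that cannot operate independently fall away; the rest are enforced. That leaves Section 1, Section 2, Section 3, Section 7, and Section 8 in effect.

1, 2, 3, 7, 8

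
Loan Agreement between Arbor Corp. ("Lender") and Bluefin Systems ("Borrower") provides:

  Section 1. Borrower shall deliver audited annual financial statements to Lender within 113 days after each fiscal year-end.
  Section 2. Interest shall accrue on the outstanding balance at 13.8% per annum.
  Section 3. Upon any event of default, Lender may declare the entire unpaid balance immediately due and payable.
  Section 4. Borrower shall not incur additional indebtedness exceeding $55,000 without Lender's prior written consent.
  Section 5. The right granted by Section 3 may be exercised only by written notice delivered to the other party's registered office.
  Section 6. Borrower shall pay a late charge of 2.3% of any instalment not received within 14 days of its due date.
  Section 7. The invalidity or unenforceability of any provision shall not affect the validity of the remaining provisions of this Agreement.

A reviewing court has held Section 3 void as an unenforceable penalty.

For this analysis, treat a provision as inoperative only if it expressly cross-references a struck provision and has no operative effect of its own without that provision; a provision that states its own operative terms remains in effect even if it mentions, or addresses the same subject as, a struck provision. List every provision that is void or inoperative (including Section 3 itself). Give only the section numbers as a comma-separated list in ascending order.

3, 5

Section 3 is struck. Section 5 has no operative effect of its own apart from Section 3 and is therefore inoperative. Under the severability clause in Section 7, the remaining provisions continue in force. The provisions still in force are Section 1, Section 2, Section 4, Section 6, and Section 7.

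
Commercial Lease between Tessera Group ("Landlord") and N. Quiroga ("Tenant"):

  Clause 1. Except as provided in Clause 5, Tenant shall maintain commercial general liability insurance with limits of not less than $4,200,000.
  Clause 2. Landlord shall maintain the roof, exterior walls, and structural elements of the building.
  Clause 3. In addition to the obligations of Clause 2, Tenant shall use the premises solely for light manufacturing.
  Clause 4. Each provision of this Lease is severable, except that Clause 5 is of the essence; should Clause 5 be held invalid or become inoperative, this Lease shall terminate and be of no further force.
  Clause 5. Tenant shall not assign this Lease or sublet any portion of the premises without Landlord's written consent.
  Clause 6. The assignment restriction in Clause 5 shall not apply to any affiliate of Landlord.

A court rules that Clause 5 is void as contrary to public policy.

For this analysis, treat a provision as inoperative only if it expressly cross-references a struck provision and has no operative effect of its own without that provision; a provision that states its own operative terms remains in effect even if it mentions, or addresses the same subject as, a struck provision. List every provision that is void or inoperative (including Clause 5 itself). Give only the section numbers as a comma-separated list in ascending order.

Clause 5 is struck. Clause 6 operates only by reference to Clause 5, so it falls with Clause 5. Clause 4 makes Clause 5 an essential term, and Clause 5 is the provision held invalid; under Clause 4, the entire Lease is therefore void. No provision of the Lease survives.

1, 2, 3, 4, 5, 6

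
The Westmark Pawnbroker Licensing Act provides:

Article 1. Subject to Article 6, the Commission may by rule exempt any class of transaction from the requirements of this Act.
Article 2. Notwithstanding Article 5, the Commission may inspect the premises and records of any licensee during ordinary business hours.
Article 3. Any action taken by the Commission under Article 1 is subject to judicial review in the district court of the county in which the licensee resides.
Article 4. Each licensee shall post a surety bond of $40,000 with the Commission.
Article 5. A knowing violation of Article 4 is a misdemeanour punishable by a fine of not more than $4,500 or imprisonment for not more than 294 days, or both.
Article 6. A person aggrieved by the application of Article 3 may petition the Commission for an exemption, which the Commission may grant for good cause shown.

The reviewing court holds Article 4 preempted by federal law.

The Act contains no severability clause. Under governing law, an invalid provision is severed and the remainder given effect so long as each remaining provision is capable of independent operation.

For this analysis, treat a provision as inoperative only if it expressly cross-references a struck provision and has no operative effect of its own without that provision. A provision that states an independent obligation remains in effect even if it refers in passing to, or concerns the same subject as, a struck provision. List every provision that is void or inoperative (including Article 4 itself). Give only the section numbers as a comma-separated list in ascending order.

4, 5

Article 4 is struck. Article 5 operates only by reference to Article 4, so it falls with Article 4. Article 2 mentions Article 5 but its own obligation stands independently of Article 5, so Article 2 is not affected. With no severability clause, the stated default rule severs what cannot stand and enforces each remaining provision that can operate on its own. The provisions still in force are Article 1, Article 2, Article 3, and Article 6.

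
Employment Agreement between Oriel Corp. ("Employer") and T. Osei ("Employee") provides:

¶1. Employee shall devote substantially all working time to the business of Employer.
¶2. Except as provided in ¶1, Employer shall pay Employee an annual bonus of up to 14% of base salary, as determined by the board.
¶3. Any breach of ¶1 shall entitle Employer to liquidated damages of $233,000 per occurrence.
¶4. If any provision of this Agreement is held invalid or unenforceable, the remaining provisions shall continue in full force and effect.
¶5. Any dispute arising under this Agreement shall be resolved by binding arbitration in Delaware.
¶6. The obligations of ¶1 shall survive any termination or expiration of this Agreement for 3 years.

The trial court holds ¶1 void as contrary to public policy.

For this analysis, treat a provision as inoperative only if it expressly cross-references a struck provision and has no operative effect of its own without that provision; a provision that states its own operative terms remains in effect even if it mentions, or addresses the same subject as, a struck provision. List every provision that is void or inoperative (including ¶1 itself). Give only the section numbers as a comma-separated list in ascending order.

¶1 is struck. The whole of ¶3 is the liquidated-damages amount, defined by reference to ¶1, so ¶3 cannot stand once ¶1 is removed. ¶6 merely fixes the survival period for ¶1; with ¶1 gone it has nothing to operate on and falls away. ¶2 mentions ¶1 but its own obligation stands independently of ¶1, so ¶2 is not affected. Under the severability clause in ¶4, the remaining provisions continue in force. The provisions still in force are ¶2, ¶4, and ¶5.

1, 3, 6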